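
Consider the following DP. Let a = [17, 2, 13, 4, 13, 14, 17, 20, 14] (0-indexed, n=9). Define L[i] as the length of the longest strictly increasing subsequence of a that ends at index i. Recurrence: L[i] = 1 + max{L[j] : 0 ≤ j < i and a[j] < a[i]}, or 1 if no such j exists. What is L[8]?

   i    0    1    2    3    4    5    6    7    8
a[i]   17    2   13    4   13   14   17   20   14
L[i]    1    1    2    2    3    4    5    6    4

4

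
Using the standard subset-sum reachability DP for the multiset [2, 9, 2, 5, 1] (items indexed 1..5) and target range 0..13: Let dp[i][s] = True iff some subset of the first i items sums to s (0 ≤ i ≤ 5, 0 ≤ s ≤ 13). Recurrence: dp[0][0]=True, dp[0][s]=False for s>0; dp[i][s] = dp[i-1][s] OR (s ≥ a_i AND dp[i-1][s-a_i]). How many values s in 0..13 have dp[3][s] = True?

i\s   0   1   2   3   4   5   6   7   8   9  10  11  12  13
  0   T   F   F   F   F   F   F   F   F   F   F   F   F   F
  1   T   F   T   F   F   F   F   F   F   F   F   F   F   F
  2   T   F   T   F   F   F   F   F   F   T   F   T   F   F
  3   T   F   T   F   T   F   F   F   F   T   F   T   F   T
  4   T   F   T   F   T   T   F   T   F   T   F   T   F   T
  5   T   T   T   T   T   T   T   T   T   T   T   T   T   T

6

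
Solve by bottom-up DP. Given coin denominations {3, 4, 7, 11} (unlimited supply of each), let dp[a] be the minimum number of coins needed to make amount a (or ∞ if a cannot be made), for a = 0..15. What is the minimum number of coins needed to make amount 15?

 a  0  1  2  3  4  5  6  7  8  9 10 11 12 13 14 15
dp  0  -  -  1  1  -  2  1  2  3  2  1  3  3  2  2
(- denotes ∞ / unreachable)

2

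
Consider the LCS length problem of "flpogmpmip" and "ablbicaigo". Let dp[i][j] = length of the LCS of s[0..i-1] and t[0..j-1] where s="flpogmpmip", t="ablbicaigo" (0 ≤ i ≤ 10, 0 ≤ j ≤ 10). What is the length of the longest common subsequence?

   ''  a  b  l  b  i  c  a  i  g  o
''  0  0  0  0  0  0  0  0  0  0  0
 f  0  0  0  0  0  0  0  0  0  0  0
 l  0  0  0  1  1  1  1  1  1  1  1
 p  0  0  0  1  1  1  1  1  1  1  1
 o  0  0  0  1  1  1  1  1  1  1  2
 g  0  0  0  1  1  1  1  1  1  2  2
 m  0  0  0  1  1  1  1  1  1  2  2
 p  0  0  0  1  1  1  1  1  1  2  2
 m  0  0  0  1  1  1  1  1  1  2  2
 i  0  0  0  1  1  2  2  2  2  2  2
 p  0  0  0  1  1  2  2  2  2  2  2

2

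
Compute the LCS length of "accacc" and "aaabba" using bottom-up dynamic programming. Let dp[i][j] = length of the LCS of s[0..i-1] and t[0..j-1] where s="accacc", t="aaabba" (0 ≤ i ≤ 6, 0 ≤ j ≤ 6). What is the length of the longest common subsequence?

   ''  a  a  a  b  b  a
''  0  0  0  0  0  0  0
 a  0  1  1  1  1  1  1
 c  0  1  1  1  1  1  1
 c  0  1  1  1  1  1  1
 a  0  1  2  2  2  2  2
 c  0  1  2  2  2  2  2
 c  0  1  2  2  2  2  2

2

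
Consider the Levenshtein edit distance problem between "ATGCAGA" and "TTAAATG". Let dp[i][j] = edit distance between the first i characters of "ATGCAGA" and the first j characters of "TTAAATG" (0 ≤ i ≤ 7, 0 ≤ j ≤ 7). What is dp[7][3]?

5

   ''  T  T  A  A  A  T  G
''  0  1  2  3  4  5  6  7
 A  1  1  2  2  3  4  5  6
 T  2  1  1  2  3  4  4  5
 G  3  2  2  2  3  4  5  4
 C  4  3  3  3  3  4  5  5
 A  5  4  4  3  3  3  4  5
 G  6  5  5  4  4  4  4  4
 A  7  6  6  5  4  4  5  5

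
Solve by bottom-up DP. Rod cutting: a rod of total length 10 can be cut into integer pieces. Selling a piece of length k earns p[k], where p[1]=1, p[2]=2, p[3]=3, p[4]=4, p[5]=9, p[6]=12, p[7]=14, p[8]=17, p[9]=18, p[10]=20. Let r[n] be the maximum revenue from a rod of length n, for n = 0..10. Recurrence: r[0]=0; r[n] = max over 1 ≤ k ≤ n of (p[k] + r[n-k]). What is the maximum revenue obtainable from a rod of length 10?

20

   n    0    1    2    3    4    5    6    7    8    9   10
r[n]    0    1    2    3    4    9   12   14   17   18   20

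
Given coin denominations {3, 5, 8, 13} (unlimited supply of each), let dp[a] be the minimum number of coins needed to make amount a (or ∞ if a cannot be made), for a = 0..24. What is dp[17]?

4

 a  0  1  2  3  4  5  6  7  8  9 10 11 12 13 14 15 16 17 18 19 20 21 22 23 24
dp  0  -  -  1  -  1  2  -  1  3  2  2  4  1  3  3  2  4  2  3  4  2  4  3  3
(- denotes ∞ / unreachable)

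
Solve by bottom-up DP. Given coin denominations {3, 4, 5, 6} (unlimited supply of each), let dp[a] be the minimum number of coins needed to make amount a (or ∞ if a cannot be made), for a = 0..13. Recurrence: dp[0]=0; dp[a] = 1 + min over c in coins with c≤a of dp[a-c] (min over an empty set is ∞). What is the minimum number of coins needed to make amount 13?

3

 a  0  1  2  3  4  5  6  7  8  9 10 11 12 13
dp  0  -  -  1  1  1  1  2  2  2  2  2  2  3
(- denotes ∞ / unreachable)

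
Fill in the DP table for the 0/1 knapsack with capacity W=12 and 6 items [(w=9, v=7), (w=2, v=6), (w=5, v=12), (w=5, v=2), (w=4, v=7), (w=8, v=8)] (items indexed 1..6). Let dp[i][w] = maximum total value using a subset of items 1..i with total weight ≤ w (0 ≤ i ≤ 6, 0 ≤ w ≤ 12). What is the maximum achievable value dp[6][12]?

25

i\w   0   1   2   3   4   5   6   7   8   9  10  11  12
  0   0   0   0   0   0   0   0   0   0   0   0   0   0
  1   0   0   0   0   0   0   0   0   0   7   7   7   7
  2   0   0   6   6   6   6   6   6   6   7   7  13  13
  3   0   0   6   6   6  12  12  18  18  18  18  18  18
  4   0   0   6   6   6  12  12  18  18  18  18  18  20
  5   0   0   6   6   7  12  13  18  18  19  19  25  25
  6   0   0   6   6   7  12  13  18  18  19  19  25  25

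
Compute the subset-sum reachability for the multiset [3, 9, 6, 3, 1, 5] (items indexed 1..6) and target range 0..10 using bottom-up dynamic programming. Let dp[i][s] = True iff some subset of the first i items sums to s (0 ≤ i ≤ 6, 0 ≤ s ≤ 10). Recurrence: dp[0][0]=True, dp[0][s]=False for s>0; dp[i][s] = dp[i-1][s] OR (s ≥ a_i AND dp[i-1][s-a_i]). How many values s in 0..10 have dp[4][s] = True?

i\s   0   1   2   3   4   5   6   7   8   9  10
  0   T   F   F   F   F   F   F   F   F   F   F
  1   T   F   F   T   F   F   F   F   F   F   F
  2   T   F   F   T   F   F   F   F   F   T   F
  3   T   F   F   T   F   F   T   F   F   T   F
  4   T   F   F   T   F   F   T   F   F   T   F
  5   T   T   F   T   T   F   T   T   F   T   T
  6   T   T   F   T   T   T   T   T   T   T   T

4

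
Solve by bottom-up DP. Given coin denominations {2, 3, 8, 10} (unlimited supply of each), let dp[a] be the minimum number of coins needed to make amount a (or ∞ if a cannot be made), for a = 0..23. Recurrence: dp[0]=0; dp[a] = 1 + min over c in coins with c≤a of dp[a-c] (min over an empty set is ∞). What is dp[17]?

 a  0  1  2  3  4  5  6  7  8  9 10 11 12 13 14 15 16 17 18 19 20 21 22 23
dp  0  -  1  1  2  2  2  3  1  3  1  2  2  2  3  3  2  4  2  3  2  3  3  3
(- denotes ∞ / unreachable)

4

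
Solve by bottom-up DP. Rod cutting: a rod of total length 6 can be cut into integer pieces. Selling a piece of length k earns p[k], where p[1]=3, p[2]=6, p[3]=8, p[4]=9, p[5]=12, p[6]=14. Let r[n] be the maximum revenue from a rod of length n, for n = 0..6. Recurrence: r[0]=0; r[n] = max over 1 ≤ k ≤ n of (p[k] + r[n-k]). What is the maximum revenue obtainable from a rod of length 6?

   n    0    1    2    3    4    5    6
r[n]    0    3    6    9   12   15   18

18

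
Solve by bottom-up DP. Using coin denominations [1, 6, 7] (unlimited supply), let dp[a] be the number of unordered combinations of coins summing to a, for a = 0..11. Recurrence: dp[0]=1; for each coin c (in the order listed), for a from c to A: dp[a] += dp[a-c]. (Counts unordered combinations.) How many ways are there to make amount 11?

after  coin     0     1     2     3     4     5     6     7     8     9    10    11
          1     1     1     1     1     1     1     1     1     1     1     1     1
          6     1     1     1     1     1     1     2     2     2     2     2     2
          7     1     1     1     1     1     1     2     3     3     3     3     3

3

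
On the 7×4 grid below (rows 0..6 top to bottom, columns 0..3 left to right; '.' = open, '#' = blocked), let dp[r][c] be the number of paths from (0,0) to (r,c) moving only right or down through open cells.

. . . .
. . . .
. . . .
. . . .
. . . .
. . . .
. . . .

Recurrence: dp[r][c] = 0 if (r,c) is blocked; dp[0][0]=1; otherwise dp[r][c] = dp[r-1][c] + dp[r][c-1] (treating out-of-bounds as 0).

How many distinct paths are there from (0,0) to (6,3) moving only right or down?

84

r\c   0   1   2   3
  0   1   1   1   1
  1   1   2   3   4
  2   1   3   6  10
  3   1   4  10  20
  4   1   5  15  35
  5   1   6  21  56
  6   1   7  28  84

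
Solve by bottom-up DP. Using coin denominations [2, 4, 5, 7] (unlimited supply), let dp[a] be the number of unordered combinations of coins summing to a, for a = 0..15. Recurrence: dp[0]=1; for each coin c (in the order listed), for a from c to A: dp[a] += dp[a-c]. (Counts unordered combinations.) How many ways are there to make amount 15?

7

after  coin     0     1     2     3     4     5     6     7     8     9    10    11    12    13    14    15
          2     1     0     1     0     1     0     1     0     1     0     1     0     1     0     1     0
          4     1     0     1     0     2     0     2     0     3     0     3     0     4     0     4     0
          5     1     0     1     0     2     1     2     1     3     2     4     2     5     3     6     4
          7     1     0     1     0     2     1     2     2     3     3     4     4     6     5     8     7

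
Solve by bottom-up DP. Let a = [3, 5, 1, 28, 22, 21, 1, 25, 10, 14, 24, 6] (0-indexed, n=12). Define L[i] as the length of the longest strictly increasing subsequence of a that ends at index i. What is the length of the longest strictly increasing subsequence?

5

   i    0    1    2    3    4    5    6    7    8    9   10   11
a[i]    3    5    1   28   22   21    1   25   10   14   24    6
L[i]    1    2    1    3    3    3    1    4    3    4    5    3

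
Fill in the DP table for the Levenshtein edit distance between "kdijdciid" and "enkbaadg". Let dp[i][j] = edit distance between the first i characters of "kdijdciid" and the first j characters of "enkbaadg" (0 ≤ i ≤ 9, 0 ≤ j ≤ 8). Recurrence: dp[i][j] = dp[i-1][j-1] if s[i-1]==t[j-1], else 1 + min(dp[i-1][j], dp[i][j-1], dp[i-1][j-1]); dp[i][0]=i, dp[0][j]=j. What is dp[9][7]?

8

   ''  e  n  k  b  a  a  d  g
''  0  1  2  3  4  5  6  7  8
 k  1  1  2  2  3  4  5  6  7
 d  2  2  2  3  3  4  5  5  6
 i  3  3  3  3  4  4  5  6  6
 j  4  4  4  4  4  5  5  6  7
 d  5  5  5  5  5  5  6  5  6
 c  6  6  6  6  6  6  6  6  6
 i  7  7  7  7  7  7  7  7  7
 i  8  8  8  8  8  8  8  8  8
 d  9  9  9  9  9  9  9  8  9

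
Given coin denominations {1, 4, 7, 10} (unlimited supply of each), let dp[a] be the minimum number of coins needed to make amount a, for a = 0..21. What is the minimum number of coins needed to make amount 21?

 a  0  1  2  3  4  5  6  7  8  9 10 11 12 13 14 15 16 17 18 19 20 21
dp  0  1  2  3  1  2  3  1  2  3  1  2  3  4  2  3  4  2  3  4  2  3

3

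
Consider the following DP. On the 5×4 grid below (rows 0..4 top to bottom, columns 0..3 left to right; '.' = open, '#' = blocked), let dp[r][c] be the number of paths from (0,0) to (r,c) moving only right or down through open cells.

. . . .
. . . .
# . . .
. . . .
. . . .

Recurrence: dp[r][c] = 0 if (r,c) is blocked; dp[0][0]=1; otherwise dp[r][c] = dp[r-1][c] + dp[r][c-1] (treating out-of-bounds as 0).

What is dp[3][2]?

r\c   0   1   2   3
  0   1   1   1   1
  1   1   2   3   4
  2   0   2   5   9
  3   0   2   7  16
  4   0   2   9  25

7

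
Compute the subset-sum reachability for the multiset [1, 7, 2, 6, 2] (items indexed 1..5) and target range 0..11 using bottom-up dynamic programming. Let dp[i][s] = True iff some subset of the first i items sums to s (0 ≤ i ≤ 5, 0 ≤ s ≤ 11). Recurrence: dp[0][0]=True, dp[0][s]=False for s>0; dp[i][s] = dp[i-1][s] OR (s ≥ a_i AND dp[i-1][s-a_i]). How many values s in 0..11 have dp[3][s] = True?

8

i\s   0   1   2   3   4   5   6   7   8   9  10  11
  0   T   F   F   F   F   F   F   F   F   F   F   F
  1   T   T   F   F   F   F   F   F   F   F   F   F
  2   T   T   F   F   F   F   F   T   T   F   F   F
  3   T   T   T   T   F   F   F   T   T   T   T   F
  4   T   T   T   T   F   F   T   T   T   T   T   F
  5   T   T   T   T   T   T   T   T   T   T   T   T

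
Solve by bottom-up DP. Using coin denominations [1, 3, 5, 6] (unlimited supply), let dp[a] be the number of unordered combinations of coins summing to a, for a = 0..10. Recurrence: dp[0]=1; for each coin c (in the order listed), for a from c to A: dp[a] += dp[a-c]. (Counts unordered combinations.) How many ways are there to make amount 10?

after  coin     0     1     2     3     4     5     6     7     8     9    10
          1     1     1     1     1     1     1     1     1     1     1     1
          3     1     1     1     2     2     2     3     3     3     4     4
          5     1     1     1     2     2     3     4     4     5     6     7
          6     1     1     1     2     2     3     5     5     6     8     9

9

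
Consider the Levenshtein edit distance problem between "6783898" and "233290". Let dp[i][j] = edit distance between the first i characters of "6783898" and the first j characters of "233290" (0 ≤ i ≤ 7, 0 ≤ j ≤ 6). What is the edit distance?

5

   ''  2  3  3  2  9  0
''  0  1  2  3  4  5  6
 6  1  1  2  3  4  5  6
 7  2  2  2  3  4  5  6
 8  3  3  3  3  4  5  6
 3  4  4  3  3  4  5  6
 8  5  5  4  4  4  5  6
 9  6  6  5  5  5  4  5
 8  7  7  6  6  6  5  5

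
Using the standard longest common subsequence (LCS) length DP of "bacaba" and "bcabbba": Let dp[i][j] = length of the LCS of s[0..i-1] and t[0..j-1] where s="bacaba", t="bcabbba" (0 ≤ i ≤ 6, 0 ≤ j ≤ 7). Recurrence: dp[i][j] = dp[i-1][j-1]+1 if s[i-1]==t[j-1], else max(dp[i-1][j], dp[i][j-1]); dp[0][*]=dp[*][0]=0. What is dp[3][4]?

2

   ''  b  c  a  b  b  b  a
''  0  0  0  0  0  0  0  0
 b  0  1  1  1  1  1  1  1
 a  0  1  1  2  2  2  2  2
 c  0  1  2  2  2  2  2  2
 a  0  1  2  3  3  3  3  3
 b  0  1  2  3  4  4  4  4
 a  0  1  2  3  4  4  4  5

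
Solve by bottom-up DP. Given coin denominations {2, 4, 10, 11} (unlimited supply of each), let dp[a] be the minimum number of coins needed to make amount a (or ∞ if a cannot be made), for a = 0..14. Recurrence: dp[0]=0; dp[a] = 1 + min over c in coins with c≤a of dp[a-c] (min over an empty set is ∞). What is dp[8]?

2

 a  0  1  2  3  4  5  6  7  8  9 10 11 12 13 14
dp  0  -  1  -  1  -  2  -  2  -  1  1  2  2  2
(- denotes ∞ / unreachable)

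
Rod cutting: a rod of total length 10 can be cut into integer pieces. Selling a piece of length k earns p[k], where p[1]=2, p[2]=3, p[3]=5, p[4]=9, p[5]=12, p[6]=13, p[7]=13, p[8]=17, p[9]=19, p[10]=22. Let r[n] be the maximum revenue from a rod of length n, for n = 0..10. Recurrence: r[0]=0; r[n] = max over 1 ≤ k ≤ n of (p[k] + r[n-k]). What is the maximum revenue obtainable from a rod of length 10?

24

   n    0    1    2    3    4    5    6    7    8    9   10
r[n]    0    2    4    6    9   12   14   16   18   21   24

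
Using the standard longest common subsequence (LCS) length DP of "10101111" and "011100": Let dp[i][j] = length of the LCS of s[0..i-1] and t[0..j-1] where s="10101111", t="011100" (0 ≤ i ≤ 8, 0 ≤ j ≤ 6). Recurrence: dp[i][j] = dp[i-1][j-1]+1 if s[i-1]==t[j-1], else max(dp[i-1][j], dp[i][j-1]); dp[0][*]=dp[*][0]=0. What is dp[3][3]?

   ''  0  1  1  1  0  0
''  0  0  0  0  0  0  0
 1  0  0  1  1  1  1  1
 0  0  1  1  1  1  2  2
 1  0  1  2  2  2  2  2
 0  0  1  2  2  2  3  3
 1  0  1  2  3  3  3  3
 1  0  1  2  3  4  4  4
 1  0  1  2  3  4  4  4
 1  0  1  2  3  4  4  4

2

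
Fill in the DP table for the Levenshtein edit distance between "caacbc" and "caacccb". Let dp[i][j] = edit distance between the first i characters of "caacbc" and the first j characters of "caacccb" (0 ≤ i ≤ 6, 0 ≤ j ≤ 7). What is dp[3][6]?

3

   ''  c  a  a  c  c  c  b
''  0  1  2  3  4  5  6  7
 c  1  0  1  2  3  4  5  6
 a  2  1  0  1  2  3  4  5
 a  3  2  1  0  1  2  3  4
 c  4  3  2  1  0  1  2  3
 b  5  4  3  2  1  1  2  2
 c  6  5  4  3  2  1  1  2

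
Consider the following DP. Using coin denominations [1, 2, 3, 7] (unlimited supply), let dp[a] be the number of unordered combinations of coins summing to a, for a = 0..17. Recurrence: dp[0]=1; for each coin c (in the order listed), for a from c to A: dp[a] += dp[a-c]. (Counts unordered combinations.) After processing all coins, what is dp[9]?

after  coin     0     1     2     3     4     5     6     7     8     9    10    11    12    13    14    15    16    17
          1     1     1     1     1     1     1     1     1     1     1     1     1     1     1     1     1     1     1
          2     1     1     2     2     3     3     4     4     5     5     6     6     7     7     8     8     9     9
          3     1     1     2     3     4     5     7     8    10    12    14    16    19    21    24    27    30    33
          7     1     1     2     3     4     5     7     9    11    14    17    20    24    28    33    38    44    50

14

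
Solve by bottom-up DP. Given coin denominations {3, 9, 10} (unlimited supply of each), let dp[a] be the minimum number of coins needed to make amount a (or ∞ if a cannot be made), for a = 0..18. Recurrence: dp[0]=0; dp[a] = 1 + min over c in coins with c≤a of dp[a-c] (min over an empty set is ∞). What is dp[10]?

 a  0  1  2  3  4  5  6  7  8  9 10 11 12 13 14 15 16 17 18
dp  0  -  -  1  -  -  2  -  -  1  1  -  2  2  -  3  3  -  2
(- denotes ∞ / unreachable)

1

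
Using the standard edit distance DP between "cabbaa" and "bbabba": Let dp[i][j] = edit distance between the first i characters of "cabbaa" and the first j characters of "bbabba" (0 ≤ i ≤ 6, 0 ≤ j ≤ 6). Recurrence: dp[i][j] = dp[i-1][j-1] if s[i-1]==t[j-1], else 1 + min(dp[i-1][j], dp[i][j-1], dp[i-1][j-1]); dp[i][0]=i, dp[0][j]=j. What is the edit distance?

   ''  b  b  a  b  b  a
''  0  1  2  3  4  5  6
 c  1  1  2  3  4  5  6
 a  2  2  2  2  3  4  5
 b  3  2  2  3  2  3  4
 b  4  3  2  3  3  2  3
 a  5  4  3  2  3  3  2
 a  6  5  4  3  3  4  3

3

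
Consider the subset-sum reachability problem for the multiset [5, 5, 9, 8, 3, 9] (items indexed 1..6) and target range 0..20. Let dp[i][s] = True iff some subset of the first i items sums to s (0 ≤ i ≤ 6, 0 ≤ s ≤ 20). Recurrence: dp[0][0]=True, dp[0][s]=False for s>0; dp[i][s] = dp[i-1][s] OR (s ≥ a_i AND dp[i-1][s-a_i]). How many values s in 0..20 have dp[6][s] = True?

15

i\s   0   1   2   3   4   5   6   7   8   9  10  11  12  13  14  15  16  17  18  19  20
  0   T   F   F   F   F   F   F   F   F   F   F   F   F   F   F   F   F   F   F   F   F
  1   T   F   F   F   F   T   F   F   F   F   F   F   F   F   F   F   F   F   F   F   F
  2   T   F   F   F   F   T   F   F   F   F   T   F   F   F   F   F   F   F   F   F   F
  3   T   F   F   F   F   T   F   F   F   T   T   F   F   F   T   F   F   F   F   T   F
  4   T   F   F   F   F   T   F   F   T   T   T   F   F   T   T   F   F   T   T   T   F
  5   T   F   F   T   F   T   F   F   T   T   T   T   T   T   T   F   T   T   T   T   T
  6   T   F   F   T   F   T   F   F   T   T   T   T   T   T   T   F   T   T   T   T   T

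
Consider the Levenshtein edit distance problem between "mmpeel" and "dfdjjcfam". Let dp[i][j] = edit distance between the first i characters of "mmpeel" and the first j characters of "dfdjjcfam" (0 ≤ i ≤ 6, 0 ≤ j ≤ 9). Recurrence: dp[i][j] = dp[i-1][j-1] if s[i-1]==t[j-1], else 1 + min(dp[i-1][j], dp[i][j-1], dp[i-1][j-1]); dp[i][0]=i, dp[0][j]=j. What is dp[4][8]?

8

   ''  d  f  d  j  j  c  f  a  m
''  0  1  2  3  4  5  6  7  8  9
 m  1  1  2  3  4  5  6  7  8  8
 m  2  2  2  3  4  5  6  7  8  8
 p  3  3  3  3  4  5  6  7  8  9
 e  4  4  4  4  4  5  6  7  8  9
 e  5  5  5  5  5  5  6  7  8  9
 l  6  6  6  6  6  6  6  7  8  9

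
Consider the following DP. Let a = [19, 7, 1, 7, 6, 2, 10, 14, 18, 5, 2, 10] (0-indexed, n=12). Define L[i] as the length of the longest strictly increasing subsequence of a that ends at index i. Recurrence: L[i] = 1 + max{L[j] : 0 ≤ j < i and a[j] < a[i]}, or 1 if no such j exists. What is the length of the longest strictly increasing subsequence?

   i    0    1    2    3    4    5    6    7    8    9   10   11
a[i]   19    7    1    7    6    2   10   14   18    5    2   10
L[i]    1    1    1    2    2    2    3    4    5    3    2    4

5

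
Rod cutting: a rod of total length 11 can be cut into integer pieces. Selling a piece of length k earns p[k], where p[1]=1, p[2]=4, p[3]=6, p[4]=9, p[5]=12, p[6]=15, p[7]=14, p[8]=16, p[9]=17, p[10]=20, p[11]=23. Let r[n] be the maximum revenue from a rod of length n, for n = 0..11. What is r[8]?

19

   n    0    1    2    3    4    5    6    7    8    9   10   11
r[n]    0    1    4    6    9   12   15   16   19   21   24   27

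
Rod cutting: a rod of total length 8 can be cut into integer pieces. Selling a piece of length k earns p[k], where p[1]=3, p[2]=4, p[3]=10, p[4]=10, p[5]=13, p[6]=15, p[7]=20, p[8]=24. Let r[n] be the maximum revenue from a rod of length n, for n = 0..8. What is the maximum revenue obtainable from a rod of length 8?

   n    0    1    2    3    4    5    6    7    8
r[n]    0    3    6   10   13   16   20   23   26

26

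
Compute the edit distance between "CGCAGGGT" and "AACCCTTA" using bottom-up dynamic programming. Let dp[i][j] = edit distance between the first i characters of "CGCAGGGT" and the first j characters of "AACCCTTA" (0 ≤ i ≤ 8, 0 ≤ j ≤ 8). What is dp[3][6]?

   ''  A  A  C  C  C  T  T  A
''  0  1  2  3  4  5  6  7  8
 C  1  1  2  2  3  4  5  6  7
 G  2  2  2  3  3  4  5  6  7
 C  3  3  3  2  3  3  4  5  6
 A  4  3  3  3  3  4  4  5  5
 G  5  4  4  4  4  4  5  5  6
 G  6  5  5  5  5  5  5  6  6
 G  7  6  6  6  6  6  6  6  7
 T  8  7  7  7  7  7  6  6  7

4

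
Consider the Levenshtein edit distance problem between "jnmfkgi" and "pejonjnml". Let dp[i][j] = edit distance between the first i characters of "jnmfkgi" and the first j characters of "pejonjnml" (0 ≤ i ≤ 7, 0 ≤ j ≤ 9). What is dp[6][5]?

   ''  p  e  j  o  n  j  n  m  l
''  0  1  2  3  4  5  6  7  8  9
 j  1  1  2  2  3  4  5  6  7  8
 n  2  2  2  3  3  3  4  5  6  7
 m  3  3  3  3  4  4  4  5  5  6
 f  4  4  4  4  4  5  5  5  6  6
 k  5  5  5  5  5  5  6  6  6  7
 g  6  6  6  6  6  6  6  7  7  7
 i  7  7  7  7  7  7  7  7  8  8

6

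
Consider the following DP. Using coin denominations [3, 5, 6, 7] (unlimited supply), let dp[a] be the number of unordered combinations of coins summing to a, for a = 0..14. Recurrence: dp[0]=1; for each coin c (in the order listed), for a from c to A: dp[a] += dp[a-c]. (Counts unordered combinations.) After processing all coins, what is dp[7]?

after  coin     0     1     2     3     4     5     6     7     8     9    10    11    12    13    14
          3     1     0     0     1     0     0     1     0     0     1     0     0     1     0     0
          5     1     0     0     1     0     1     1     0     1     1     1     1     1     1     1
          6     1     0     0     1     0     1     2     0     1     2     1     2     3     1     2
          7     1     0     0     1     0     1     2     1     1     2     2     2     4     3     3

1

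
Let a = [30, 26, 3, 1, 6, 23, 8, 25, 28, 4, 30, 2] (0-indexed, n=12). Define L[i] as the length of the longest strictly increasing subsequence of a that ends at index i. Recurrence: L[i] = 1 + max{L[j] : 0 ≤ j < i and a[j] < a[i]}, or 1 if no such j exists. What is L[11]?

2

   i    0    1    2    3    4    5    6    7    8    9   10   11
a[i]   30   26    3    1    6   23    8   25   28    4   30    2
L[i]    1    1    1    1    2    3    3    4    5    2    6    2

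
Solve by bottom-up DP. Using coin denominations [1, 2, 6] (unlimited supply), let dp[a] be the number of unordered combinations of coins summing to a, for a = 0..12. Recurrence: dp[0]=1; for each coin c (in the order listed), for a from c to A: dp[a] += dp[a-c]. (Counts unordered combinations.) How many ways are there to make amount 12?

12

after  coin     0     1     2     3     4     5     6     7     8     9    10    11    12
          1     1     1     1     1     1     1     1     1     1     1     1     1     1
          2     1     1     2     2     3     3     4     4     5     5     6     6     7
          6     1     1     2     2     3     3     5     5     7     7     9     9    12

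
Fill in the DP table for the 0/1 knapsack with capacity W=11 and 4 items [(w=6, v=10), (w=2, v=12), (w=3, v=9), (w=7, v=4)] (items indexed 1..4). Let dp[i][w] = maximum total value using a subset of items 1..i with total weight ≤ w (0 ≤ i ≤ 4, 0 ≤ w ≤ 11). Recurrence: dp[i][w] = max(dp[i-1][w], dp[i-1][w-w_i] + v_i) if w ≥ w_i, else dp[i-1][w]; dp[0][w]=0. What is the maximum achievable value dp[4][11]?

31

i\w   0   1   2   3   4   5   6   7   8   9  10  11
  0   0   0   0   0   0   0   0   0   0   0   0   0
  1   0   0   0   0   0   0  10  10  10  10  10  10
  2   0   0  12  12  12  12  12  12  22  22  22  22
  3   0   0  12  12  12  21  21  21  22  22  22  31
  4   0   0  12  12  12  21  21  21  22  22  22  31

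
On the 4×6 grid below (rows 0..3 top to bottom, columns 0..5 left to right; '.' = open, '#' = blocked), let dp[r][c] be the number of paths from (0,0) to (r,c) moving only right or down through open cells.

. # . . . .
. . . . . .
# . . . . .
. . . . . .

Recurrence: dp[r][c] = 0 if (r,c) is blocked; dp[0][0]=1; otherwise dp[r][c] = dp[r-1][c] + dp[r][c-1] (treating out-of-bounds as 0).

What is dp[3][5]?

r\c   0   1   2   3   4   5
  0   1   0   0   0   0   0
  1   1   1   1   1   1   1
  2   0   1   2   3   4   5
  3   0   1   3   6  10  15

15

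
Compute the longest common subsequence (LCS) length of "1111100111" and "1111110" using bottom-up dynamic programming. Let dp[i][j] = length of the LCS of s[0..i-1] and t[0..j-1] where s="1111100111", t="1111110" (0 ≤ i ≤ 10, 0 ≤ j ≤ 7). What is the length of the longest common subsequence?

   ''  1  1  1  1  1  1  0
''  0  0  0  0  0  0  0  0
 1  0  1  1  1  1  1  1  1
 1  0  1  2  2  2  2  2  2
 1  0  1  2  3  3  3  3  3
 1  0  1  2  3  4  4  4  4
 1  0  1  2  3  4  5  5  5
 0  0  1  2  3  4  5  5  6
 0  0  1  2  3  4  5  5  6
 1  0  1  2  3  4  5  6  6
 1  0  1  2  3  4  5  6  6
 1  0  1  2  3  4  5  6  6

6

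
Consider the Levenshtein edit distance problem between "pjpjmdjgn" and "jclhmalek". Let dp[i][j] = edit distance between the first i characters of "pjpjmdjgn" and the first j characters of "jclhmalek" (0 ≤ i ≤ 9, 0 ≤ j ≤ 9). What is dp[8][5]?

   ''  j  c  l  h  m  a  l  e  k
''  0  1  2  3  4  5  6  7  8  9
 p  1  1  2  3  4  5  6  7  8  9
 j  2  1  2  3  4  5  6  7  8  9
 p  3  2  2  3  4  5  6  7  8  9
 j  4  3  3  3  4  5  6  7  8  9
 m  5  4  4  4  4  4  5  6  7  8
 d  6  5  5  5  5  5  5  6  7  8
 j  7  6  6  6  6  6  6  6  7  8
 g  8  7  7  7  7  7  7  7  7  8
 n  9  8  8  8  8  8  8  8  8  8

7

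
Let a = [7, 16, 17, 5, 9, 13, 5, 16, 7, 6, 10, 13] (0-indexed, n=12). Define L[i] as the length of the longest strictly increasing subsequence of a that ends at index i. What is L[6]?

   i    0    1    2    3    4    5    6    7    8    9   10   11
a[i]    7   16   17    5    9   13    5   16    7    6   10   13
L[i]    1    2    3    1    2    3    1    4    2    2    3    4

1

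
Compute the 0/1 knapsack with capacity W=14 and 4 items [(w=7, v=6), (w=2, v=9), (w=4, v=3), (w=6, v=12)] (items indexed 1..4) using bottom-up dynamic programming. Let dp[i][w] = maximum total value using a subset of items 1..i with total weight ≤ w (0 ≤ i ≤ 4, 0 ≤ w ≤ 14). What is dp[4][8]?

21

i\w   0   1   2   3   4   5   6   7   8   9  10  11  12  13  14
  0   0   0   0   0   0   0   0   0   0   0   0   0   0   0   0
  1   0   0   0   0   0   0   0   6   6   6   6   6   6   6   6
  2   0   0   9   9   9   9   9   9   9  15  15  15  15  15  15
  3   0   0   9   9   9   9  12  12  12  15  15  15  15  18  18
  4   0   0   9   9   9   9  12  12  21  21  21  21  24  24  24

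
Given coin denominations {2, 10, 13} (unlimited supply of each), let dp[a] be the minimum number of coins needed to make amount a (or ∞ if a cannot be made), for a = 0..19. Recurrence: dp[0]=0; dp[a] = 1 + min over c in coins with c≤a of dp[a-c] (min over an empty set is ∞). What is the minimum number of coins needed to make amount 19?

 a  0  1  2  3  4  5  6  7  8  9 10 11 12 13 14 15 16 17 18 19
dp  0  -  1  -  2  -  3  -  4  -  1  -  2  1  3  2  4  3  5  4
(- denotes ∞ / unreachable)

4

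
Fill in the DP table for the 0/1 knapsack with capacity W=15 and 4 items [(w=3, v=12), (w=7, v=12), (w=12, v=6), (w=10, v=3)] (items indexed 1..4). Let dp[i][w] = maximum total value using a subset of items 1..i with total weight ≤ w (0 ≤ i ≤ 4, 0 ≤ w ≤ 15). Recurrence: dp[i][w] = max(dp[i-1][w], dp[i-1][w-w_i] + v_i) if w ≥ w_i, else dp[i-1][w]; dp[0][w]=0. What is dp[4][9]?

i\w   0   1   2   3   4   5   6   7   8   9  10  11  12  13  14  15
  0   0   0   0   0   0   0   0   0   0   0   0   0   0   0   0   0
  1   0   0   0  12  12  12  12  12  12  12  12  12  12  12  12  12
  2   0   0   0  12  12  12  12  12  12  12  24  24  24  24  24  24
  3   0   0   0  12  12  12  12  12  12  12  24  24  24  24  24  24
  4   0   0   0  12  12  12  12  12  12  12  24  24  24  24  24  24

12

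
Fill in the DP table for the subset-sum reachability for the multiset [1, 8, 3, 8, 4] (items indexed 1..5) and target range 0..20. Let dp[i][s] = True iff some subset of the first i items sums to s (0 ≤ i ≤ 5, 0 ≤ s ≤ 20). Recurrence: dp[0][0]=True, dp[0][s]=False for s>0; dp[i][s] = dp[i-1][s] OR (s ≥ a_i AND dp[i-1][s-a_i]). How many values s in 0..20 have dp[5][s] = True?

i\s   0   1   2   3   4   5   6   7   8   9  10  11  12  13  14  15  16  17  18  19  20
  0   T   F   F   F   F   F   F   F   F   F   F   F   F   F   F   F   F   F   F   F   F
  1   T   T   F   F   F   F   F   F   F   F   F   F   F   F   F   F   F   F   F   F   F
  2   T   T   F   F   F   F   F   F   T   T   F   F   F   F   F   F   F   F   F   F   F
  3   T   T   F   T   T   F   F   F   T   T   F   T   T   F   F   F   F   F   F   F   F
  4   T   T   F   T   T   F   F   F   T   T   F   T   T   F   F   F   T   T   F   T   T
  5   T   T   F   T   T   T   F   T   T   T   F   T   T   T   F   T   T   T   F   T   T

16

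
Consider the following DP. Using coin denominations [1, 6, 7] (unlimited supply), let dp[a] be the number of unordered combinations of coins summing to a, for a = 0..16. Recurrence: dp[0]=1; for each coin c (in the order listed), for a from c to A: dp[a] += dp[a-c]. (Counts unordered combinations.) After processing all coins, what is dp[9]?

3

after  coin     0     1     2     3     4     5     6     7     8     9    10    11    12    13    14    15    16
          1     1     1     1     1     1     1     1     1     1     1     1     1     1     1     1     1     1
          6     1     1     1     1     1     1     2     2     2     2     2     2     3     3     3     3     3
          7     1     1     1     1     1     1     2     3     3     3     3     3     4     5     6     6     6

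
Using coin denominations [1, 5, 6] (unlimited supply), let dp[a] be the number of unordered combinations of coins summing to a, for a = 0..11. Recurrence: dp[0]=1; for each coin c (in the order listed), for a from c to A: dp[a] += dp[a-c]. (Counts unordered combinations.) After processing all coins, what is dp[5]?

2

after  coin     0     1     2     3     4     5     6     7     8     9    10    11
          1     1     1     1     1     1     1     1     1     1     1     1     1
          5     1     1     1     1     1     2     2     2     2     2     3     3
          6     1     1     1     1     1     2     3     3     3     3     4     5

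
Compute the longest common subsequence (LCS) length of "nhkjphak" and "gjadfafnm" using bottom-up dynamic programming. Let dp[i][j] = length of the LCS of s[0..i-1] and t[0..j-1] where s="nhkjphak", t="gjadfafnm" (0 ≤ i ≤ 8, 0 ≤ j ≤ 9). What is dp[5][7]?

   ''  g  j  a  d  f  a  f  n  m
''  0  0  0  0  0  0  0  0  0  0
 n  0  0  0  0  0  0  0  0  1  1
 h  0  0  0  0  0  0  0  0  1  1
 k  0  0  0  0  0  0  0  0  1  1
 j  0  0  1  1  1  1  1  1  1  1
 p  0  0  1  1  1  1  1  1  1  1
 h  0  0  1  1  1  1  1  1  1  1
 a  0  0  1  2  2  2  2  2  2  2
 k  0  0  1  2  2  2  2  2  2  2

1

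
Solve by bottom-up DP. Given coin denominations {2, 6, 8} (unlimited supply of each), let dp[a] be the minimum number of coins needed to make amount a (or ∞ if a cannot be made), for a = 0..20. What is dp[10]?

2

 a  0  1  2  3  4  5  6  7  8  9 10 11 12 13 14 15 16 17 18 19 20
dp  0  -  1  -  2  -  1  -  1  -  2  -  2  -  2  -  2  -  3  -  3
(- denotes ∞ / unreachable)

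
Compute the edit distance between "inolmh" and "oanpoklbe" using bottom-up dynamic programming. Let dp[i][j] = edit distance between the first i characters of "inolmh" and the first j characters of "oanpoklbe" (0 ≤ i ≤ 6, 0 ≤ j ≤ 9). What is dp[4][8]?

   ''  o  a  n  p  o  k  l  b  e
''  0  1  2  3  4  5  6  7  8  9
 i  1  1  2  3  4  5  6  7  8  9
 n  2  2  2  2  3  4  5  6  7  8
 o  3  2  3  3  3  3  4  5  6  7
 l  4  3  3  4  4  4  4  4  5  6
 m  5  4  4  4  5  5  5  5  5  6
 h  6  5  5  5  5  6  6  6  6  6

5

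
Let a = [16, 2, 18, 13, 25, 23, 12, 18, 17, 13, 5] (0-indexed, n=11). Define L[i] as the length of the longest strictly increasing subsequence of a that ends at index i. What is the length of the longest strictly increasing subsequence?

3

   i    0    1    2    3    4    5    6    7    8    9   10
a[i]   16    2   18   13   25   23   12   18   17   13    5
L[i]    1    1    2    2    3    3    2    3    3    3    2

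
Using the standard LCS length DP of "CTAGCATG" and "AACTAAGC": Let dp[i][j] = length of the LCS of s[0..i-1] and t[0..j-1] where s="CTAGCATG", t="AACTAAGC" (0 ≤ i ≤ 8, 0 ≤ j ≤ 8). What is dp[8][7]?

5

   ''  A  A  C  T  A  A  G  C
''  0  0  0  0  0  0  0  0  0
 C  0  0  0  1  1  1  1  1  1
 T  0  0  0  1  2  2  2  2  2
 A  0  1  1  1  2  3  3  3  3
 G  0  1  1  1  2  3  3  4  4
 C  0  1  1  2  2  3  3  4  5
 A  0  1  2  2  2  3  4  4  5
 T  0  1  2  2  3  3  4  4  5
 G  0  1  2  2  3  3  4  5  5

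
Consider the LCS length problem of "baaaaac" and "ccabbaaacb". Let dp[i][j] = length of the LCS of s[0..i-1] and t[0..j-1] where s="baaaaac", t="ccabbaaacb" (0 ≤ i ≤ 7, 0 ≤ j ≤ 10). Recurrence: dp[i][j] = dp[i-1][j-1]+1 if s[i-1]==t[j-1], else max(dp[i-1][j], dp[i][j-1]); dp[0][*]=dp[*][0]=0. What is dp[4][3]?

1

   ''  c  c  a  b  b  a  a  a  c  b
''  0  0  0  0  0  0  0  0  0  0  0
 b  0  0  0  0  1  1  1  1  1  1  1
 a  0  0  0  1  1  1  2  2  2  2  2
 a  0  0  0  1  1  1  2  3  3  3  3
 a  0  0  0  1  1  1  2  3  4  4  4
 a  0  0  0  1  1  1  2  3  4  4  4
 a  0  0  0  1  1  1  2  3  4  4  4
 c  0  1  1  1  1  1  2  3  4  5  5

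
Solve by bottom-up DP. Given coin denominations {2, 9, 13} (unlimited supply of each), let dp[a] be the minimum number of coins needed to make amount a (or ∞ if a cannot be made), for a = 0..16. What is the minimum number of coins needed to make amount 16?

8

 a  0  1  2  3  4  5  6  7  8  9 10 11 12 13 14 15 16
dp  0  -  1  -  2  -  3  -  4  1  5  2  6  1  7  2  8
(- denotes ∞ / unreachable)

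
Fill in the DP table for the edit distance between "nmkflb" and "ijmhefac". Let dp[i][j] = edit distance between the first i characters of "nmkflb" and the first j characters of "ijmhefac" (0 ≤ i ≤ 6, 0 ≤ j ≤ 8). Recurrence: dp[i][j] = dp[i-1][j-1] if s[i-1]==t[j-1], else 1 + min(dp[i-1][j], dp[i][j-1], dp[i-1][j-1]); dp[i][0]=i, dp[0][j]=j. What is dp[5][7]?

   ''  i  j  m  h  e  f  a  c
''  0  1  2  3  4  5  6  7  8
 n  1  1  2  3  4  5  6  7  8
 m  2  2  2  2  3  4  5  6  7
 k  3  3  3  3  3  4  5  6  7
 f  4  4  4  4  4  4  4  5  6
 l  5  5  5  5  5  5  5  5  6
 b  6  6  6  6  6  6  6  6  6

5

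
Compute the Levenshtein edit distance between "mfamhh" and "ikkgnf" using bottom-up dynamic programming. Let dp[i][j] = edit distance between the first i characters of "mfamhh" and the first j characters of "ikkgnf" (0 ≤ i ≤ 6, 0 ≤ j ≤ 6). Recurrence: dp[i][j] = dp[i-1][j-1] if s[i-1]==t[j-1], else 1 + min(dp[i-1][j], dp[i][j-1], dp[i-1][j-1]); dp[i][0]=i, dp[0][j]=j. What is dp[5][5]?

   ''  i  k  k  g  n  f
''  0  1  2  3  4  5  6
 m  1  1  2  3  4  5  6
 f  2  2  2  3  4  5  5
 a  3  3  3  3  4  5  6
 m  4  4  4  4  4  5  6
 h  5  5  5  5  5  5  6
 h  6  6  6  6  6  6  6

5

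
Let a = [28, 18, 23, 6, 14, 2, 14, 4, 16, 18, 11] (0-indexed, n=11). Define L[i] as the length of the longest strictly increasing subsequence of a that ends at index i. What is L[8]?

   i    0    1    2    3    4    5    6    7    8    9   10
a[i]   28   18   23    6   14    2   14    4   16   18   11
L[i]    1    1    2    1    2    1    2    2    3    4    3

3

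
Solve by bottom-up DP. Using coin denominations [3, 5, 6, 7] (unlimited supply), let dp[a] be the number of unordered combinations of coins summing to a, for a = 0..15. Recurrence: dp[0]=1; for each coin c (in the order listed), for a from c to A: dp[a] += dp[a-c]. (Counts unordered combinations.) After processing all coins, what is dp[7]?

after  coin     0     1     2     3     4     5     6     7     8     9    10    11    12    13    14    15
          3     1     0     0     1     0     0     1     0     0     1     0     0     1     0     0     1
          5     1     0     0     1     0     1     1     0     1     1     1     1     1     1     1     2
          6     1     0     0     1     0     1     2     0     1     2     1     2     3     1     2     4
          7     1     0     0     1     0     1     2     1     1     2     2     2     4     3     3     5

1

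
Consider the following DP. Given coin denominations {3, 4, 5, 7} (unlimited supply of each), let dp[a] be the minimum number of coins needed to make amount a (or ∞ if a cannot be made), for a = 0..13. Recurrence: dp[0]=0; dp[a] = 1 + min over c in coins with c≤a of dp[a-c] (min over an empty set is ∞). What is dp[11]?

 a  0  1  2  3  4  5  6  7  8  9 10 11 12 13
dp  0  -  -  1  1  1  2  1  2  2  2  2  2  3
(- denotes ∞ / unreachable)

2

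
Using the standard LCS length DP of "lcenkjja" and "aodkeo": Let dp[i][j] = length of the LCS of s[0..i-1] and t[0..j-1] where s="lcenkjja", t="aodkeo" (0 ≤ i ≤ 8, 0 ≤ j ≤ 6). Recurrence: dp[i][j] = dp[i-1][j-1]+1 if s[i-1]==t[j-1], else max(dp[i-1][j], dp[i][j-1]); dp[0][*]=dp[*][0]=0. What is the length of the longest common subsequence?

   ''  a  o  d  k  e  o
''  0  0  0  0  0  0  0
 l  0  0  0  0  0  0  0
 c  0  0  0  0  0  0  0
 e  0  0  0  0  0  1  1
 n  0  0  0  0  0  1  1
 k  0  0  0  0  1  1  1
 j  0  0  0  0  1  1  1
 j  0  0  0  0  1  1  1
 a  0  1  1  1  1  1  1

1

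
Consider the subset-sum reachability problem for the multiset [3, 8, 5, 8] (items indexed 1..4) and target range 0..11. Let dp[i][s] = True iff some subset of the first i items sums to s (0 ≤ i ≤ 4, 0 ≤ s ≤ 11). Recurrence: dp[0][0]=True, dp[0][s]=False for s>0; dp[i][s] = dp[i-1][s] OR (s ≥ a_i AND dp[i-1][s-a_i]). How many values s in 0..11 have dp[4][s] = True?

i\s   0   1   2   3   4   5   6   7   8   9  10  11
  0   T   F   F   F   F   F   F   F   F   F   F   F
  1   T   F   F   T   F   F   F   F   F   F   F   F
  2   T   F   F   T   F   F   F   F   T   F   F   T
  3   T   F   F   T   F   T   F   F   T   F   F   T
  4   T   F   F   T   F   T   F   F   T   F   F   T

5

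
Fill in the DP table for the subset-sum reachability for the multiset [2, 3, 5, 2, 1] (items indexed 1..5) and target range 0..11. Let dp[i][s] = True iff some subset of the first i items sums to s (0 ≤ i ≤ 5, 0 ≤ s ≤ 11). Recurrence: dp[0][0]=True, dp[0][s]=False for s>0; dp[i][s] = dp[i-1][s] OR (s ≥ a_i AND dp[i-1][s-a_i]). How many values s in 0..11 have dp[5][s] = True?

12

i\s   0   1   2   3   4   5   6   7   8   9  10  11
  0   T   F   F   F   F   F   F   F   F   F   F   F
  1   T   F   T   F   F   F   F   F   F   F   F   F
  2   T   F   T   T   F   T   F   F   F   F   F   F
  3   T   F   T   T   F   T   F   T   T   F   T   F
  4   T   F   T   T   T   T   F   T   T   T   T   F
  5   T   T   T   T   T   T   T   T   T   T   T   T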